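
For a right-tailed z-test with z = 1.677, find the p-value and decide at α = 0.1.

p = P(Z > 1.677) = 1 - Φ(1.677) ≈ 0.0468. Since p < 0.1, reject H₀ (significant) at α = 0.1.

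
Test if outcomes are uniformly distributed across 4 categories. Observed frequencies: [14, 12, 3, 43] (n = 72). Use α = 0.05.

Expected = 18 each. χ² = Σ(O-E)²/E = 50.111. df = 3, critical value = 7.815. Reject H₀.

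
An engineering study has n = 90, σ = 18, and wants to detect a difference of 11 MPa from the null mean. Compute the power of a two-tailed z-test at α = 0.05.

SE = σ/√n = 18/√90 = 1.897. Non-centrality λ = d/SE = 11/1.897 = 5.798. Power ≈ Φ(λ - z_{α/2}) = Φ(5.798 - 1.96) = Φ(3.838) = 1.0.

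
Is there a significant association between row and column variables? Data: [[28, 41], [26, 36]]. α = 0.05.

χ² = 0.025. df = 1, critical = 3.841. Fail to reject H₀. No evidence of dependence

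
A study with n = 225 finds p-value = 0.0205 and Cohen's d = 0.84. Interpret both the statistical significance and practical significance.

Statistically significant (p = 0.0205 < 0.05). Cohen's d = 0.84 indicates a large effect size. Both statistical and practical significance should be considered.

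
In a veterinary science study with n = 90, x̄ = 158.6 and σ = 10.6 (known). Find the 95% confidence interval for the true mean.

CI = x̄ ± z*(σ/√n) = 158.6 ± 1.96(10.6/√90) = 158.6 ± 2.19 = (156.41, 160.79)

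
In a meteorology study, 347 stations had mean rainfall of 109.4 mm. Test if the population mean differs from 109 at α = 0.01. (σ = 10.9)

z = (x̄ - μ₀)/(σ/√n) = (109.4 - 109)/(10.9/√347) = 0.684. Critical value: ±2.576. Since |0.684| ≤ 2.576, Fail to reject H₀.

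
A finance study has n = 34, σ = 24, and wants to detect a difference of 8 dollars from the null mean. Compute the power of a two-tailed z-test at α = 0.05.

SE = σ/√n = 24/√34 = 4.116. Non-centrality λ = d/SE = 8/4.116 = 1.944. Power ≈ Φ(λ - z_{α/2}) = Φ(1.944 - 1.96) = Φ(-0.016) = 0.493.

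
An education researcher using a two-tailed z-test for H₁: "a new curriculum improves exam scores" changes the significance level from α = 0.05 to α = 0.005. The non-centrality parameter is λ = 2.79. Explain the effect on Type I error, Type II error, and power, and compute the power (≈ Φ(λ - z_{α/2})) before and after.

Decreasing α from 0.05 to 0.005:
• Type I error rate decreases (α is the Type I rate by definition).
• Critical value moves from z_{α/2} = 1.96 to 2.807, so power = Φ(λ - z_{α/2}) goes from Φ(2.79 - 1.96) = 0.797 to Φ(2.79 - 2.807) = 0.493.
• Type II error rate β = 1 - power therefore increases (0.203 → 0.507).
Appropriate when false positives are costly — here, adopting a curriculum that gives no real benefit — disruption for nothing.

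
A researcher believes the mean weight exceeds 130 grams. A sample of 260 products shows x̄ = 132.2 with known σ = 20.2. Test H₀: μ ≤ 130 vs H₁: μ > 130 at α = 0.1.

z = 1.756. Critical value: 1.28. Reject H₀.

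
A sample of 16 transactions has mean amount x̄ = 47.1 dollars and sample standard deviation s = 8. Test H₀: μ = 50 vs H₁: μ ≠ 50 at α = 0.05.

t = (x̄ - μ₀)/(s/√n) = (47.1 - 50)/(8/√16) = -1.45. df = 15, critical t = ±2.131. Fail to reject H₀.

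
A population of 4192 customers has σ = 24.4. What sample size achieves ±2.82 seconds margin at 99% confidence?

Without FPC: n₀ = (2.576×24.4/2.82)² = 496.79. With FPC: n = n₀N/(n₀+N-1) = 444.2 → n = 445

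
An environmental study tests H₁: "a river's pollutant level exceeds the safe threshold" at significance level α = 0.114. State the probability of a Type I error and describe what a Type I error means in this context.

P(Type I error) = α = 0.114. A Type I error is rejecting H₀ when H₀ is actually true (false positive) — here, concluding that a river's pollutant level exceeds the safe threshold when in fact this is not the case. Consequence: shutting down a compliant factory unnecessarily.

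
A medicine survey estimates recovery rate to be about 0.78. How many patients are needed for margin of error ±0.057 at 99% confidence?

n = z²p(1-p)/E² = 2.576²×0.78×0.22/0.057² = 350.5 → n = 351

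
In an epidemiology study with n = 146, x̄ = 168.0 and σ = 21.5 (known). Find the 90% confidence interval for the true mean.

CI = x̄ ± z*(σ/√n) = 168.0 ± 1.645(21.5/√146) = 168.0 ± 2.93 = (165.07, 170.93)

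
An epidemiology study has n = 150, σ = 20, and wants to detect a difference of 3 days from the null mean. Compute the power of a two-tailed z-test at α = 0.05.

SE = σ/√n = 20/√150 = 1.633. Non-centrality λ = d/SE = 3/1.633 = 1.837. Power ≈ Φ(λ - z_{α/2}) = Φ(1.837 - 1.96) = Φ(-0.123) = 0.451.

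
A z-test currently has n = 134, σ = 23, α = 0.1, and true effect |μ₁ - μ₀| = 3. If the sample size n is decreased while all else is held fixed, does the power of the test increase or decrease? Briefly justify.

Power decreases: a smaller n inflates the standard error σ/√n, pulling the sampling distribution under H₁ back toward the critical value.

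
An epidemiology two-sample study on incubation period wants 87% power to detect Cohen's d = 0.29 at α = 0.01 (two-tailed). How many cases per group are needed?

z_{α/2} = 2.576, z_β = Φ⁻¹(0.87) = 1.126. For small effect (d = 0.29): n per group = 2(z_{α/2} + z_β)²/d² = 2(2.576 + 1.126)²/0.29² = 325.9 → 326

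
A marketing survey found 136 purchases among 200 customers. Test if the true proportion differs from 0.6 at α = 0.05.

p̂ = 0.68, p₀ = 0.6. z = (p̂ - p₀)/√(p₀(1-p₀)/n) = 2.309. Critical: ±1.96. Reject H₀.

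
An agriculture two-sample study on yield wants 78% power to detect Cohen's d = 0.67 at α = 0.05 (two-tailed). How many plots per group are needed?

z_{α/2} = 1.96, z_β = Φ⁻¹(0.78) = 0.772. For medium effect (d = 0.67): n per group = 2(z_{α/2} + z_β)²/d² = 2(1.96 + 0.772)²/0.67² = 33.3 → 34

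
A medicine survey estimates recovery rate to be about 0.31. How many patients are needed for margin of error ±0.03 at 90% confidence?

n = z²p(1-p)/E² = 1.645²×0.31×0.69/0.03² = 643.1 → n = 644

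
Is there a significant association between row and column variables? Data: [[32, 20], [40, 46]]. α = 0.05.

χ² = 2.933. df = 1, critical = 3.841. Fail to reject H₀. No evidence of dependence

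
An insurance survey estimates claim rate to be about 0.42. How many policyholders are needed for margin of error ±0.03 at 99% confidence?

n = z²p(1-p)/E² = 2.576²×0.42×0.58/0.03² = 1796.1 → n = 1797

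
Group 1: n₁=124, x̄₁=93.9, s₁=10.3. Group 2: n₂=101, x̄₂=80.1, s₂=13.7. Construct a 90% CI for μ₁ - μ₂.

Difference = 13.8. SE = √(10.3²/124 + 13.7²/101) = 1.647. CI = (11.09, 16.51)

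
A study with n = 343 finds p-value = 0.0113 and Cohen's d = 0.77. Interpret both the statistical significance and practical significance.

Statistically significant (p = 0.0113 < 0.05). Cohen's d = 0.77 indicates a medium effect size. Both statistical and practical significance should be considered.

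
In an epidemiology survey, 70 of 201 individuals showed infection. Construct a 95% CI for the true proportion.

p̂ = 0.348. CI = p̂ ± z*√(p̂(1-p̂)/n) = (0.282, 0.414)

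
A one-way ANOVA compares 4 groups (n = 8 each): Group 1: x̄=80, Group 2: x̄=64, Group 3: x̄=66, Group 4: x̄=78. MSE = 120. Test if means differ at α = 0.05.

Grand mean = 72.0. SS_between = 1600.0, MS_between = 533.33. F = 4.444, F_crit ≈ 2.947. Reject H₀.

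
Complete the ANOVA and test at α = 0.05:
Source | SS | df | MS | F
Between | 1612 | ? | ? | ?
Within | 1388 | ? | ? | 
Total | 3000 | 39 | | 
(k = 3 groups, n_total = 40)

df_between = 2, df_within = 37. MS_between = 806.0, MS_within = 37.51. F = 21.486, F_crit ≈ 3.252. Reject H₀.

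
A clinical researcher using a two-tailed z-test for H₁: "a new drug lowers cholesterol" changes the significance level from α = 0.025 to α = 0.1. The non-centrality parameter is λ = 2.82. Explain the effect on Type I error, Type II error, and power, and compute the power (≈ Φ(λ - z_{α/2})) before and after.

Increasing α from 0.025 to 0.1:
• Type I error rate increases (α is the Type I rate by definition).
• Critical value moves from z_{α/2} = 2.241 to 1.645, so power = Φ(λ - z_{α/2}) goes from Φ(2.82 - 2.241) = 0.719 to Φ(2.82 - 1.645) = 0.88.
• Type II error rate β = 1 - power therefore decreases (0.281 → 0.12).
Appropriate when false negatives are costly — here, shelving an effective drug — patients miss out on a treatment that would have helped.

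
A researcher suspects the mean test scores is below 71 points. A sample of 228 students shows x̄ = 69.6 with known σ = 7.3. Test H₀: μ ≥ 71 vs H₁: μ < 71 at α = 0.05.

z = -2.896. Critical value: -1.645. Reject H₀.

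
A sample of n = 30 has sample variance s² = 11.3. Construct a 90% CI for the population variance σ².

df = 29. χ²_{0.05} = 42.557, χ²_{0.95} = 17.708. CI for σ² = ((n-1)s²/χ²_{α/2}, (n-1)s²/χ²_{1-α/2}) = (29·11.3/42.557, 29·11.3/17.708) = (7.7, 18.51)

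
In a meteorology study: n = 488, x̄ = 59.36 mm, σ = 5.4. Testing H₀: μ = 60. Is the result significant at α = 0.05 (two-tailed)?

z = (59.36 - 60)/(5.4/√488) = -2.618. Since |z| > 1.96, significant at α = 0.05.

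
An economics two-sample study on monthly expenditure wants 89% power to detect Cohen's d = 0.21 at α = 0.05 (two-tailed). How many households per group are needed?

z_{α/2} = 1.96, z_β = Φ⁻¹(0.89) = 1.227. For small effect (d = 0.21): n per group = 2(z_{α/2} + z_β)²/d² = 2(1.96 + 1.227)²/0.21² = 460.6 → 461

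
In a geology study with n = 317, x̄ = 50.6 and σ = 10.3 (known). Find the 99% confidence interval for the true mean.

CI = x̄ ± z*(σ/√n) = 50.6 ± 2.576(10.3/√317) = 50.6 ± 1.49 = (49.11, 52.09)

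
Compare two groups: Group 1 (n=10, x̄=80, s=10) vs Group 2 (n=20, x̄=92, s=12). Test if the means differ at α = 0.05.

Pooled sp = 11.4. t = -2.719, df = 28. Critical t = ±2.048. Reject H₀.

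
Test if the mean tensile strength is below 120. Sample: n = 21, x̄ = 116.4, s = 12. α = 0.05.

t = (116.4 - 120)/(12/√21) = -1.375, df = 20. Critical t = -1.725. Fail to reject H₀.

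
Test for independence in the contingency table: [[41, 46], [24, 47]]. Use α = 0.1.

χ² = 2.866. df = 1, critical = 2.706. Reject H₀. Variables are dependent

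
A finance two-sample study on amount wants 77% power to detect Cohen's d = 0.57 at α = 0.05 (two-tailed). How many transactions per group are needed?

z_{α/2} = 1.96, z_β = Φ⁻¹(0.77) = 0.739. For medium effect (d = 0.57): n per group = 2(z_{α/2} + z_β)²/d² = 2(1.96 + 0.739)²/0.57² = 44.8 → 45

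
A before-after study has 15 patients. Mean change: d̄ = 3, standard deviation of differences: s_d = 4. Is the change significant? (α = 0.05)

t = d̄/(s_d/√n) = 3/(4/√15) = 2.905. df = 14, critical t = ±2.145. Reject H₀.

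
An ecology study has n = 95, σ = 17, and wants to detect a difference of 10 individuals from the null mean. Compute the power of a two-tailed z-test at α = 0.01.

SE = σ/√n = 17/√95 = 1.744. Non-centrality λ = d/SE = 10/1.744 = 5.733. Power ≈ Φ(λ - z_{α/2}) = Φ(5.733 - 2.576) = Φ(3.157) = 0.999.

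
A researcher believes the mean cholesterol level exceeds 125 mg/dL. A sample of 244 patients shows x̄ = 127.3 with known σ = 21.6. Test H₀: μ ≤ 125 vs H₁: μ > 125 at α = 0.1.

z = 1.663. Critical value: 1.28. Reject H₀.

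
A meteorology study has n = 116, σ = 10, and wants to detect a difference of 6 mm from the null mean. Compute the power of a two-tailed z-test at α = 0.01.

SE = σ/√n = 10/√116 = 0.928. Non-centrality λ = d/SE = 6/0.928 = 6.462. Power ≈ Φ(λ - z_{α/2}) = Φ(6.462 - 2.576) = Φ(3.886) = 1.0.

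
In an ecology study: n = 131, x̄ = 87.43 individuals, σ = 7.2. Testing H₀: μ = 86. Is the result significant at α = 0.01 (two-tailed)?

z = (87.43 - 86)/(7.2/√131) = 2.273. Since |z| ≤ 2.576, not significant at α = 0.01.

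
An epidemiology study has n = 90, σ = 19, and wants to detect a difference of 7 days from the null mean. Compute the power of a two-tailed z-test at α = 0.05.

SE = σ/√n = 19/√90 = 2.003. Non-centrality λ = d/SE = 7/2.003 = 3.495. Power ≈ Φ(λ - z_{α/2}) = Φ(3.495 - 1.96) = Φ(1.535) = 0.938.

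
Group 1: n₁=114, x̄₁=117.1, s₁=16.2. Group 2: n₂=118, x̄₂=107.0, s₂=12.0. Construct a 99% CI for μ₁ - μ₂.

Difference = 10.1. SE = √(16.2²/114 + 12.0²/118) = 1.877. CI = (5.27, 14.93)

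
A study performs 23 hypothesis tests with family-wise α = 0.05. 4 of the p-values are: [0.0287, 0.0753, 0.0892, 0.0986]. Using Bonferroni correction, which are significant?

Bonferroni α = 0.05/23 = 0.00217. None of the given p-values are significant.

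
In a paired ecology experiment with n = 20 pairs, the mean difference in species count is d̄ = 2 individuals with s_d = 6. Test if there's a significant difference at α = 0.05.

t = d̄/(s_d/√n) = 2/(6/√20) = 1.491. df = 19, critical t = ±2.093. Fail to reject H₀.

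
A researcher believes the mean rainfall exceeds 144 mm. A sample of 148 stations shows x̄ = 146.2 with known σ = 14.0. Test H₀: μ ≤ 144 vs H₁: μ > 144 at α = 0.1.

z = 1.912. Critical value: 1.28. Reject H₀.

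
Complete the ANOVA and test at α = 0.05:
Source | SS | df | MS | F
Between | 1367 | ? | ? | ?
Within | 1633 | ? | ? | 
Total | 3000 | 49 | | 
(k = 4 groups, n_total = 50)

df_between = 3, df_within = 46. MS_between = 455.67, MS_within = 35.5. F = 12.836, F_crit ≈ 2.807. Reject H₀.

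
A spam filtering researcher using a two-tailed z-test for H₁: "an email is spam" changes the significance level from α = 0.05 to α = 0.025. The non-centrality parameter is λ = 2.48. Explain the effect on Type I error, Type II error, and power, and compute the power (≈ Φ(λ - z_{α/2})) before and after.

Decreasing α from 0.05 to 0.025:
• Type I error rate decreases (α is the Type I rate by definition).
• Critical value moves from z_{α/2} = 1.96 to 2.241, so power = Φ(λ - z_{α/2}) goes from Φ(2.48 - 1.96) = 0.698 to Φ(2.48 - 2.241) = 0.594.
• Type II error rate β = 1 - power therefore increases (0.302 → 0.406).
Appropriate when false positives are costly — here, a legitimate email is sent to the spam folder and the user misses it.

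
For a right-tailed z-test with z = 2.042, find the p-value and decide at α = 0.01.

p = P(Z > 2.042) = 1 - Φ(2.042) ≈ 0.0206. Since p ≥ 0.01, fail to reject H₀ (not significant) at α = 0.01.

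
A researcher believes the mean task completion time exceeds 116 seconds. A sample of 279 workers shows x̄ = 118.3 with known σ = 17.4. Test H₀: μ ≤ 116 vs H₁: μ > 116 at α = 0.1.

z = 2.208. Critical value: 1.28. Reject H₀.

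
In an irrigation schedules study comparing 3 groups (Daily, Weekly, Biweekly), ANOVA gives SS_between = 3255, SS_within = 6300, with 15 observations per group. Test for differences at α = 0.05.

df_between = 2, df_within = 42. F = MS_between/MS_within = 1627.5/150.0 = 10.85. F_crit ≈ 3.22. Reject H₀. At least one mean differs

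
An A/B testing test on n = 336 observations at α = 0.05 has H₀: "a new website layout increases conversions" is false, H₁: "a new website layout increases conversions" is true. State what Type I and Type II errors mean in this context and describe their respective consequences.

Type I (false positive): concluding that a new website layout increases conversions when it is not — rolling out a layout that doesn't actually help — wasted engineering effort. Type II (false negative): failing to conclude that a new website layout increases conversions when it is — discarding a layout that would have improved conversions — lost revenue. Which is costlier depends on domain priorities and is a judgement call rather than a statistical fact.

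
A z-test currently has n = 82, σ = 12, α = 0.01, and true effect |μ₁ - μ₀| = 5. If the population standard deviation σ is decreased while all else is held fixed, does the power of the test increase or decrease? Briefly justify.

Power increases: a smaller σ shrinks the standard error σ/√n, moving the sampling distribution under H₁ further from the critical value.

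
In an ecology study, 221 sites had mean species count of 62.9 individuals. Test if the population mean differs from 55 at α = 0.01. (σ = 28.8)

z = (x̄ - μ₀)/(σ/√n) = (62.9 - 55)/(28.8/√221) = 4.078. Critical value: ±2.576. Since |4.078| > 2.576, Reject H₀.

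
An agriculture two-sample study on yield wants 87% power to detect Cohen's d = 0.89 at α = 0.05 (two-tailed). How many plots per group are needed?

z_{α/2} = 1.96, z_β = Φ⁻¹(0.87) = 1.126. For large effect (d = 0.89): n per group = 2(z_{α/2} + z_β)²/d² = 2(1.96 + 1.126)²/0.89² = 24.05 → 25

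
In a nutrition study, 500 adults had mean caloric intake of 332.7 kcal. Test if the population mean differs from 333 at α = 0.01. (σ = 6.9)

z = (x̄ - μ₀)/(σ/√n) = (332.7 - 333)/(6.9/√500) = -0.972. Critical value: ±2.576. Since |-0.972| ≤ 2.576, Fail to reject H₀.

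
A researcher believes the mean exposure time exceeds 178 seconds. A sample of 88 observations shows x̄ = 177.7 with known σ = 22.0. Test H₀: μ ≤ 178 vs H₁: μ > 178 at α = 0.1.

z = -0.128. Critical value: 1.28. Fail to reject H₀.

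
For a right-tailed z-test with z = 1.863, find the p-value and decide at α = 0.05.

p = P(Z > 1.863) = 1 - Φ(1.863) ≈ 0.0312. Since p < 0.05, reject H₀ (significant) at α = 0.05.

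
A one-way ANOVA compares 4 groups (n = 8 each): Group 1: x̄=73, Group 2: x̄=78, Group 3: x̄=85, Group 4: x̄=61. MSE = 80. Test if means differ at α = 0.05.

Grand mean = 74.25. SS_between = 2454.0, MS_between = 818.0. F = 10.225, F_crit ≈ 2.947. Reject H₀.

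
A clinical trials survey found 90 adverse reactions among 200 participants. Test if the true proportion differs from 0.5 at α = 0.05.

p̂ = 0.45, p₀ = 0.5. z = (p̂ - p₀)/√(p₀(1-p₀)/n) = -1.414. Critical: ±1.96. Fail to reject H₀.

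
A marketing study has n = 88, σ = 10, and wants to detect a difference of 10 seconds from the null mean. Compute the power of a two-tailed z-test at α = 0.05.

SE = σ/√n = 10/√88 = 1.066. Non-centrality λ = d/SE = 10/1.066 = 9.381. Power ≈ Φ(λ - z_{α/2}) = Φ(9.381 - 1.96) = Φ(7.421) = 1.0.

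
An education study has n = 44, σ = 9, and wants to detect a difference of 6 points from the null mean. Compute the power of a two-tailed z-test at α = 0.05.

SE = σ/√n = 9/√44 = 1.357. Non-centrality λ = d/SE = 6/1.357 = 4.422. Power ≈ Φ(λ - z_{α/2}) = Φ(4.422 - 1.96) = Φ(2.462) = 0.993.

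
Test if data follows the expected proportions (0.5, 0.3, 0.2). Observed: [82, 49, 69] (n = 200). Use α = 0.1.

Expected: [100.0, 60.0, 40.0]. χ² = 26.282. df = 2, critical = 4.605. Reject H₀.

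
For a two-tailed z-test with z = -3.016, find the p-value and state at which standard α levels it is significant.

p = 2·P(Z > |-3.016|) = 2·(1 - Φ(3.016)) ≈ 0.0026. Significant at α = 0.1; Significant at α = 0.05; Significant at α = 0.01.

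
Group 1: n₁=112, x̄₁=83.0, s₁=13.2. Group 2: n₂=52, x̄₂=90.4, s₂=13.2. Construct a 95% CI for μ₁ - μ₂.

Difference = -7.4. SE = √(13.2²/112 + 13.2²/52) = 2.215. CI = (-11.74, -3.06)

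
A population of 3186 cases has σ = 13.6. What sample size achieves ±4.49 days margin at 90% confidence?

Without FPC: n₀ = (1.645×13.6/4.49)² = 24.827. With FPC: n = n₀N/(n₀+N-1) = 24.6 → n = 25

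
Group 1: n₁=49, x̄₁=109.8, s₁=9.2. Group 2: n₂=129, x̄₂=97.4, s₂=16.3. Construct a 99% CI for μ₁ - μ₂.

Difference = 12.4. SE = √(9.2²/49 + 16.3²/129) = 1.946. CI = (7.39, 17.41)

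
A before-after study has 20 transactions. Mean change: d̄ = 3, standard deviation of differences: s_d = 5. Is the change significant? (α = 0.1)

t = d̄/(s_d/√n) = 3/(5/√20) = 2.683. df = 19, critical t = ±1.729. Reject H₀.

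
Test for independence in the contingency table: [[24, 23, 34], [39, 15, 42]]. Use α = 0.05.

χ² = 4.861. df = 2, critical = 5.991. Fail to reject H₀. No evidence of dependence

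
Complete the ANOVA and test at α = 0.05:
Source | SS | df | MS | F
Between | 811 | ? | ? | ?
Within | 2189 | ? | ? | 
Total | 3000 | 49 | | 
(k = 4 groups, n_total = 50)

df_between = 3, df_within = 46. MS_between = 270.33, MS_within = 47.59. F = 5.681, F_crit ≈ 2.807. Reject H₀.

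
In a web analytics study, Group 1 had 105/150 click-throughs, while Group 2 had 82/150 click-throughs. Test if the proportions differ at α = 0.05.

p̂₁ = 0.7, p̂₂ = 0.547, pooled p̂ = 0.623. z = 2.74. Critical: ±1.96. Reject H₀.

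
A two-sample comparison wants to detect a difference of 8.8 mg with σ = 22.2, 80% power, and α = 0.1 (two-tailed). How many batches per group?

n per group = 2(z_α/2 + z_β)²σ²/d² = 2×(1.645 + 0.84)²×22.2²/8.8² = 78.6 → n = 79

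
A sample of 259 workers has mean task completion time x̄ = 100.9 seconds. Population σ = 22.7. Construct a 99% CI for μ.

CI = x̄ ± z*(σ/√n) = 100.9 ± 2.576(22.7/√259) = 100.9 ± 3.63 = (97.27, 104.53)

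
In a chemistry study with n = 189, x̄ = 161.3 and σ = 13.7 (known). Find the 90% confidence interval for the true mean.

CI = x̄ ± z*(σ/√n) = 161.3 ± 1.645(13.7/√189) = 161.3 ± 1.64 = (159.66, 162.94)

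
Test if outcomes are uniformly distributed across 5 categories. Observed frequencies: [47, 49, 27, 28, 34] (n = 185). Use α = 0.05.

Expected = 37 each. χ² = Σ(O-E)²/E = 11.73. df = 4, critical value = 9.488. Reject H₀.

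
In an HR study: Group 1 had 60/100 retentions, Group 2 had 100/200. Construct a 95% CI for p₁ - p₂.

p̂₁ = 0.6, p̂₂ = 0.5. Difference = 0.1. CI = (-0.018, 0.218)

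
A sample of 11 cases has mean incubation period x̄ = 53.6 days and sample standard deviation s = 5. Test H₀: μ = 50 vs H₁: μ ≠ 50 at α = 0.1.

t = (x̄ - μ₀)/(s/√n) = (53.6 - 50)/(5/√11) = 2.388. df = 10, critical t = ±1.812. Reject H₀.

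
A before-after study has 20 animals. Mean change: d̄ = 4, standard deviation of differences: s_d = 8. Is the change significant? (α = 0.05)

t = d̄/(s_d/√n) = 4/(8/√20) = 2.236. df = 19, critical t = ±2.093. Reject H₀.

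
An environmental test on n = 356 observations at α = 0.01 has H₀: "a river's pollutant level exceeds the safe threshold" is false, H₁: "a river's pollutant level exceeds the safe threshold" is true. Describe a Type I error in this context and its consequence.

Type I error: rejecting H₀ when it is true — concluding that a river's pollutant level exceeds the safe threshold when in fact it is not. Consequence: shutting down a compliant factory unnecessarily.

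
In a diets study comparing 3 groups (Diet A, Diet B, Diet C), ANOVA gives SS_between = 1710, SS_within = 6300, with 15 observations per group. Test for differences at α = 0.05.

df_between = 2, df_within = 42. F = MS_between/MS_within = 855.0/150.0 = 5.7. F_crit ≈ 3.22. Reject H₀. At least one mean differs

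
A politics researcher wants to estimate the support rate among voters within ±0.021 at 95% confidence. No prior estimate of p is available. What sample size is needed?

Conservative approach: use p = 0.5 (maximizes p(1-p) = 0.25). n = z²(0.25)/E² = 1.96²×0.25/0.021² = 2177.8 → n = 2178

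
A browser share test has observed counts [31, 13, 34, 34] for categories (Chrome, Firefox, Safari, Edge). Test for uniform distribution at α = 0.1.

Expected = 28 each. χ² = Σ(O-E)²/E = 10.929. df = 3, critical value = 6.251. Reject H₀.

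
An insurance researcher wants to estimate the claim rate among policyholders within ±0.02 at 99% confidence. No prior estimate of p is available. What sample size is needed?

Conservative approach: use p = 0.5 (maximizes p(1-p) = 0.25). n = z²(0.25)/E² = 2.576²×0.25/0.02² = 4147.4 → n = 4148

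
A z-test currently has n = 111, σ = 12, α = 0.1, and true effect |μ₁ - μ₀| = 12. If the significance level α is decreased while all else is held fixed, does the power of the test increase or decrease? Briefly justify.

Power decreases: a smaller α raises the critical value, so less of the H₁ sampling distribution falls in the rejection region.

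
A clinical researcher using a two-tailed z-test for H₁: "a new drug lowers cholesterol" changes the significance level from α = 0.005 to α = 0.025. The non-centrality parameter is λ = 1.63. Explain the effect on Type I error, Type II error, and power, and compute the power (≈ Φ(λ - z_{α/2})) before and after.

Increasing α from 0.005 to 0.025:
• Type I error rate increases (α is the Type I rate by definition).
• Critical value moves from z_{α/2} = 2.807 to 2.241, so power = Φ(λ - z_{α/2}) goes from Φ(1.63 - 2.807) = 0.12 to Φ(1.63 - 2.241) = 0.271.
• Type II error rate β = 1 - power therefore decreases (0.88 → 0.729).
Appropriate when false negatives are costly — here, shelving an effective drug — patients miss out on a treatment that would have helped.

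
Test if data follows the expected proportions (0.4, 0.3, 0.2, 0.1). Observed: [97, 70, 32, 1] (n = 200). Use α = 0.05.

Expected: [80.0, 60.0, 40.0, 20.0]. χ² = 24.929. df = 3, critical = 7.815. Reject H₀.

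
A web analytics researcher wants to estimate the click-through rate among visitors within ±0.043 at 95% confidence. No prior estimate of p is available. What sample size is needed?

Conservative approach: use p = 0.5 (maximizes p(1-p) = 0.25). n = z²(0.25)/E² = 1.96²×0.25/0.043² = 519.4 → n = 520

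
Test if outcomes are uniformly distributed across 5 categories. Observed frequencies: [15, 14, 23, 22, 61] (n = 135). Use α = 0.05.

Expected = 27 each. χ² = Σ(O-E)²/E = 55.926. df = 4, critical value = 9.488. Reject H₀.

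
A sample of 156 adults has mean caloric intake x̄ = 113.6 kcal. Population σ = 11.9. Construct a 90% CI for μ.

CI = x̄ ± z*(σ/√n) = 113.6 ± 1.645(11.9/√156) = 113.6 ± 1.57 = (112.03, 115.17)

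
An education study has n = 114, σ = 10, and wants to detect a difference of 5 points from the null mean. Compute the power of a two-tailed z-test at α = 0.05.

SE = σ/√n = 10/√114 = 0.937. Non-centrality λ = d/SE = 5/0.937 = 5.339. Power ≈ Φ(λ - z_{α/2}) = Φ(5.339 - 1.96) = Φ(3.379) = 1.0.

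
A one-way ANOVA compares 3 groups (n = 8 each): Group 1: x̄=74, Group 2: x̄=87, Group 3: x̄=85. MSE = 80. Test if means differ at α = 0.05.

Grand mean = 82.0. SS_between = 784.0, MS_between = 392.0. F = 4.9, F_crit ≈ 3.467. Reject H₀.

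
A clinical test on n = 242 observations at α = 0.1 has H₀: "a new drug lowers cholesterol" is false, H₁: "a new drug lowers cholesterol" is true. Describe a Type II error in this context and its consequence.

Type II error: failing to reject H₀ when it is false — concluding that a new drug lowers cholesterol is not supported when in fact it is. Consequence: shelving an effective drug — patients miss out on a treatment that would have helped.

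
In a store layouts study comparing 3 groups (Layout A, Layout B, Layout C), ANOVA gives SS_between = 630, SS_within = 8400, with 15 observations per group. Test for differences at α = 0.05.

df_between = 2, df_within = 42. F = MS_between/MS_within = 315.0/200.0 = 1.575. F_crit ≈ 3.22. Fail to reject H₀.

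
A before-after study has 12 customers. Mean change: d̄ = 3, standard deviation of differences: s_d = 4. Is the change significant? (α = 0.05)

t = d̄/(s_d/√n) = 3/(4/√12) = 2.598. df = 11, critical t = ±2.201. Reject H₀.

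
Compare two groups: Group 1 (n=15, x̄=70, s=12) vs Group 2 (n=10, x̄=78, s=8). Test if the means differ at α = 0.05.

Pooled sp = 10.62. t = -1.846, df = 23. Critical t = ±2.069. Fail to reject H₀.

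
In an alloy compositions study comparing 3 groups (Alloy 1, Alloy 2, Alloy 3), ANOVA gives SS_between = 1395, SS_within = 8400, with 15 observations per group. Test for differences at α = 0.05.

df_between = 2, df_within = 42. F = MS_between/MS_within = 697.5/200.0 = 3.487. F_crit ≈ 3.22. Reject H₀. At least one mean differs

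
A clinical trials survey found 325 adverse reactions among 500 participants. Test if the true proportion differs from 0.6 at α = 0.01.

p̂ = 0.65, p₀ = 0.6. z = (p̂ - p₀)/√(p₀(1-p₀)/n) = 2.282. Critical: ±2.576. Fail to reject H₀.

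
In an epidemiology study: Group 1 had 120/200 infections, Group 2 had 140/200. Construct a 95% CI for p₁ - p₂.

p̂₁ = 0.6, p̂₂ = 0.7. Difference = -0.1. CI = (-0.193, -0.007)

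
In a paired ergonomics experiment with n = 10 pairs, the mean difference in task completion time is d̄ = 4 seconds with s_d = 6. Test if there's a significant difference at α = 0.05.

t = d̄/(s_d/√n) = 4/(6/√10) = 2.108. df = 9, critical t = ±2.262. Fail to reject H₀.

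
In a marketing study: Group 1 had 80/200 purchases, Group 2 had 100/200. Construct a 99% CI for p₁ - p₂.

p̂₁ = 0.4, p̂₂ = 0.5. Difference = -0.1. CI = (-0.228, 0.028)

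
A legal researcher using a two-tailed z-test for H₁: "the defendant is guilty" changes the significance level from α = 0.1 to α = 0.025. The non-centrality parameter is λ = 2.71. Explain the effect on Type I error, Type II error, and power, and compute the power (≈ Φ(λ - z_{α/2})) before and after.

Decreasing α from 0.1 to 0.025:
• Type I error rate decreases (α is the Type I rate by definition).
• Critical value moves from z_{α/2} = 1.645 to 2.241, so power = Φ(λ - z_{α/2}) goes from Φ(2.71 - 1.645) = 0.857 to Φ(2.71 - 2.241) = 0.68.
• Type II error rate β = 1 - power therefore increases (0.143 → 0.32).
Appropriate when false positives are costly — here, convicting an innocent person.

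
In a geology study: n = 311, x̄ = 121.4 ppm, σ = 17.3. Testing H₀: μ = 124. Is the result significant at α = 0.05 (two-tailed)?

z = (121.4 - 124)/(17.3/√311) = -2.65. Since |z| > 1.96, significant at α = 0.05.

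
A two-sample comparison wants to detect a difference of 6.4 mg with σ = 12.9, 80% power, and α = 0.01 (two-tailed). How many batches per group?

n per group = 2(z_α/2 + z_β)²σ²/d² = 2×(2.576 + 0.84)²×12.9²/6.4² = 94.8 → n = 95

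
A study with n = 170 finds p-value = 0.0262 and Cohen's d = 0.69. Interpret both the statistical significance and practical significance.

Statistically significant (p = 0.0262 < 0.05). Cohen's d = 0.69 indicates a medium effect size. Both statistical and practical significance should be considered.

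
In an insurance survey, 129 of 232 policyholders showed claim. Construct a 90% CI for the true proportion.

p̂ = 0.556. CI = p̂ ± z*√(p̂(1-p̂)/n) = (0.502, 0.61)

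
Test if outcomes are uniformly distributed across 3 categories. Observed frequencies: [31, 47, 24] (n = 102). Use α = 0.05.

Expected = 34 each. χ² = Σ(O-E)²/E = 8.176. df = 2, critical value = 5.991. Reject H₀.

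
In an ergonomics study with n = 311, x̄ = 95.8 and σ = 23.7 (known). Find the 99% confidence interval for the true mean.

CI = x̄ ± z*(σ/√n) = 95.8 ± 2.576(23.7/√311) = 95.8 ± 3.46 = (92.34, 99.26)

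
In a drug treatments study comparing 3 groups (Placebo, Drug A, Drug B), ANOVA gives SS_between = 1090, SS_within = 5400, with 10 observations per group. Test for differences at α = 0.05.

df_between = 2, df_within = 27. F = MS_between/MS_within = 545.0/200.0 = 2.725. F_crit ≈ 3.354. Fail to reject H₀.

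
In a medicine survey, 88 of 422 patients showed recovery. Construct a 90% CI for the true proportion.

p̂ = 0.209. CI = p̂ ± z*√(p̂(1-p̂)/n) = (0.176, 0.241)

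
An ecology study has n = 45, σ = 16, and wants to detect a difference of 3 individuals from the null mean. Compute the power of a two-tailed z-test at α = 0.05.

SE = σ/√n = 16/√45 = 2.385. Non-centrality λ = d/SE = 3/2.385 = 1.258. Power ≈ Φ(λ - z_{α/2}) = Φ(1.258 - 1.96) = Φ(-0.702) = 0.241.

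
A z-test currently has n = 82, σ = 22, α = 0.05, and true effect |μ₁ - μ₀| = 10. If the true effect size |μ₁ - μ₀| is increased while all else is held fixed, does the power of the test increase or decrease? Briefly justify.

Power increases: a larger true effect increases the non-centrality λ = |μ₁ - μ₀|/(σ/√n).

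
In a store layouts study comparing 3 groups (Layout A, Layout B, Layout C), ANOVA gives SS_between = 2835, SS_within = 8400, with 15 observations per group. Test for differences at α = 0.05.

df_between = 2, df_within = 42. F = MS_between/MS_within = 1417.5/200.0 = 7.088. F_crit ≈ 3.22. Reject H₀. At least one mean differs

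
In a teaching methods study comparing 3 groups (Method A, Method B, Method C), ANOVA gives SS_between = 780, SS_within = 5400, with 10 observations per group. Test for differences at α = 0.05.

df_between = 2, df_within = 27. F = MS_between/MS_within = 390.0/200.0 = 1.95. F_crit ≈ 3.354. Fail to reject H₀.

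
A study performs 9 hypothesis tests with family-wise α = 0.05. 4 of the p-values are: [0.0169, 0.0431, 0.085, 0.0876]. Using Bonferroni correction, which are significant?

Bonferroni α = 0.05/9 = 0.00556. None of the given p-values are significant.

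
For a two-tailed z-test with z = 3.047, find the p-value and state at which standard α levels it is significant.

p = 2·P(Z > |3.047|) = 2·(1 - Φ(3.047)) ≈ 0.0023. Significant at α = 0.1; Significant at α = 0.05; Significant at α = 0.01.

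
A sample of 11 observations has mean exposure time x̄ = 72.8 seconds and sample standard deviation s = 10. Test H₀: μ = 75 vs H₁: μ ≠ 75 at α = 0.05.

t = (x̄ - μ₀)/(s/√n) = (72.8 - 75)/(10/√11) = -0.73. df = 10, critical t = ±2.228. Fail to reject H₀.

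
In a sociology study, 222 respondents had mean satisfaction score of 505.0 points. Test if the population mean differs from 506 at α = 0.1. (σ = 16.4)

z = (x̄ - μ₀)/(σ/√n) = (505.0 - 506)/(16.4/√222) = -0.909. Critical value: ±1.645. Since |-0.909| ≤ 1.645, Fail to reject H₀.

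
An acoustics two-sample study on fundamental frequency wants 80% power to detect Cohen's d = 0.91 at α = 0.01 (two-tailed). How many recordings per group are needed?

z_{α/2} = 2.576, z_β = Φ⁻¹(0.8) = 0.842. For large effect (d = 0.91): n per group = 2(z_{α/2} + z_β)²/d² = 2(2.576 + 0.842)²/0.91² = 28.2 → 29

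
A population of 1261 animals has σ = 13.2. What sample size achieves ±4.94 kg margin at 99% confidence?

Without FPC: n₀ = (2.576×13.2/4.94)² = 47.379. With FPC: n = n₀N/(n₀+N-1) = 45.7 → n = 46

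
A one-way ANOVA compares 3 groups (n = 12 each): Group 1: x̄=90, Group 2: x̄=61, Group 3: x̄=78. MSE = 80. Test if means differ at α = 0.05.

Grand mean = 76.33. SS_between = 5096.0, MS_between = 2548.0. F = 31.85, F_crit ≈ 3.285. Reject H₀.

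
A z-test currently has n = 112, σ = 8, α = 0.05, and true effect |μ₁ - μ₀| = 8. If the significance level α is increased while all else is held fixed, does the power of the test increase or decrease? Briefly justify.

Power increases: a larger α lowers the critical value, so more of the H₁ sampling distribution falls in the rejection region.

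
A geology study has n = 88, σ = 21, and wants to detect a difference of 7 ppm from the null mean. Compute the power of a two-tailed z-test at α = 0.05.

SE = σ/√n = 21/√88 = 2.239. Non-centrality λ = d/SE = 7/2.239 = 3.127. Power ≈ Φ(λ - z_{α/2}) = Φ(3.127 - 1.96) = Φ(1.167) = 0.878.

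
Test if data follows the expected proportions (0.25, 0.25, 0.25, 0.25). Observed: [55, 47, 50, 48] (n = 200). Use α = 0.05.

Expected: [50.0, 50.0, 50.0, 50.0]. χ² = 0.76. df = 3, critical = 7.815. Fail to reject H₀.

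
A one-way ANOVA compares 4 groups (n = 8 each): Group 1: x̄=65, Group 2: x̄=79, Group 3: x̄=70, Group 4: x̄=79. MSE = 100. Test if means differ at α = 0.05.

Grand mean = 73.25. SS_between = 1158.0, MS_between = 386.0. F = 3.86, F_crit ≈ 2.947. Reject H₀.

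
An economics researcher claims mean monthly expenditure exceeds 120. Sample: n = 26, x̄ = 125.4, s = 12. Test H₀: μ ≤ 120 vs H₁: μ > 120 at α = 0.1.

t = (125.4 - 120)/(12/√26) = 2.295, df = 25. Critical t = 1.316. Reject H₀.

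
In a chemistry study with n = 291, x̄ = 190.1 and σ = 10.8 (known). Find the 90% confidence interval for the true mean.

CI = x̄ ± z*(σ/√n) = 190.1 ± 1.645(10.8/√291) = 190.1 ± 1.04 = (189.06, 191.14)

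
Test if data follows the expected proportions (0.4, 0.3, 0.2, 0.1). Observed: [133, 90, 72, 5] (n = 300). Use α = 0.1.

Expected: [120.0, 90.0, 60.0, 30.0]. χ² = 24.642. df = 3, critical = 6.251. Reject H₀.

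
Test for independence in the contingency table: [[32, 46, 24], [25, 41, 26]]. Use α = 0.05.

χ² = 0.713. df = 2, critical = 5.991. Fail to reject H₀. No evidence of dependence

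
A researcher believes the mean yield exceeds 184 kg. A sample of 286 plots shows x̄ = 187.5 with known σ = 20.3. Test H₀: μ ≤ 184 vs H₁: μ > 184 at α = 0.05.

z = 2.916. Critical value: 1.645. Reject H₀.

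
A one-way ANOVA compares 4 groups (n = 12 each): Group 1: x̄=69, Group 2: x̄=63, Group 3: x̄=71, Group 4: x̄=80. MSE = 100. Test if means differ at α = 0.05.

Grand mean = 70.75. SS_between = 1785.0, MS_between = 595.0. F = 5.95, F_crit ≈ 2.816. Reject H₀.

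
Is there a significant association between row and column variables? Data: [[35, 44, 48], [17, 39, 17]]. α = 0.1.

χ² = 7.266. df = 2, critical = 4.605. Reject H₀. Variables are dependent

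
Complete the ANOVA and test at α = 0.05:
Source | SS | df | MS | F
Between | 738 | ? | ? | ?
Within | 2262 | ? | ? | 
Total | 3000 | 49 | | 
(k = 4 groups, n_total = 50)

df_between = 3, df_within = 46. MS_between = 246.0, MS_within = 49.17. F = 5.003, F_crit ≈ 2.807. Reject H₀.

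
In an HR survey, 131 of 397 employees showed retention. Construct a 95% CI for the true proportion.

p̂ = 0.33. CI = p̂ ± z*√(p̂(1-p̂)/n) = (0.284, 0.376)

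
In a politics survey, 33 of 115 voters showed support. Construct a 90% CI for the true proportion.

p̂ = 0.287. CI = p̂ ± z*√(p̂(1-p̂)/n) = (0.218, 0.356)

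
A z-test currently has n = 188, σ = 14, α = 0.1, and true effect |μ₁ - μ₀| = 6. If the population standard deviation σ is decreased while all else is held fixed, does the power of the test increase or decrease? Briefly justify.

Power increases: a smaller σ shrinks the standard error σ/√n, moving the sampling distribution under H₁ further from the critical value.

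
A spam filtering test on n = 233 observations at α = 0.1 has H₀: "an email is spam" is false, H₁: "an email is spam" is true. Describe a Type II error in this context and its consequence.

Type II error: failing to reject H₀ when it is false — concluding that an email is spam is not supported when in fact it is. Consequence: a spam email lands in the inbox.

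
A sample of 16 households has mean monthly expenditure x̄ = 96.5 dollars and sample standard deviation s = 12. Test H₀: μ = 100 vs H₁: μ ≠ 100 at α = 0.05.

t = (x̄ - μ₀)/(s/√n) = (96.5 - 100)/(12/√16) = -1.167. df = 15, critical t = ±2.131. Fail to reject H₀.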